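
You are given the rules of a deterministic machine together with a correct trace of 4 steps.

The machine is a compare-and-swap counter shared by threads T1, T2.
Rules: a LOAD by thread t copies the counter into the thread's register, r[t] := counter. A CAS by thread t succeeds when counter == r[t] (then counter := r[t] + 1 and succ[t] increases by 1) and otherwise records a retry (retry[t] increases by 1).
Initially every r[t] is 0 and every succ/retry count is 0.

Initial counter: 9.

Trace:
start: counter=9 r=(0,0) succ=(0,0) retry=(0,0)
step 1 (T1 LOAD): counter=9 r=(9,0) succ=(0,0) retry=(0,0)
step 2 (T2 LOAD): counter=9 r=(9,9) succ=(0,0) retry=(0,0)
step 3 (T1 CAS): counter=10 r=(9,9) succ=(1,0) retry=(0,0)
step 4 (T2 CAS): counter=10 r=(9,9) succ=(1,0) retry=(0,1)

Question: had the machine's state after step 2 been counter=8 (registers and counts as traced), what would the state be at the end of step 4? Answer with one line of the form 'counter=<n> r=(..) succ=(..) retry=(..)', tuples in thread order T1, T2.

state after step 2 := counter=8 r=(9,9) succ=(0,0) retry=(0,0)
step 3 (T1 CAS): counter=8 r=(9,9) succ=(0,0) retry=(1,0)
step 4 (T2 CAS): counter=8 r=(9,9) succ=(0,0) retry=(1,1)

counter=8 r=(9,9) succ=(0,0) retry=(1,1)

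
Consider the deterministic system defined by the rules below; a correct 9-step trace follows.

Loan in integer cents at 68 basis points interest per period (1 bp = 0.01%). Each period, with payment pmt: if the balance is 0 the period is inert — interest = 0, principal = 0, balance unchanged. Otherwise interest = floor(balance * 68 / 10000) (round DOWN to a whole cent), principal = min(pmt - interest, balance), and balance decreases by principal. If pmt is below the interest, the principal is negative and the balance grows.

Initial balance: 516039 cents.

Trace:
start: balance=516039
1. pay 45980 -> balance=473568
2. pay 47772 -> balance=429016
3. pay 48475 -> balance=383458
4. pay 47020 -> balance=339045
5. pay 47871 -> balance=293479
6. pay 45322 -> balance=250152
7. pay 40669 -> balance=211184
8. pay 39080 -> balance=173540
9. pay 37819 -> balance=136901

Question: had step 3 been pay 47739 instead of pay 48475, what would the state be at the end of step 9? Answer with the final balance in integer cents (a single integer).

(re-executing from step 3 with the substitution; state before step 3: balance=429016)
3. pay 47739 -> balance=384194
4. pay 47020 -> balance=339786
5. pay 47871 -> balance=294225
6. pay 45322 -> balance=250903
7. pay 40669 -> balance=211940
8. pay 39080 -> balance=174301
9. pay 37819 -> balance=137667

137667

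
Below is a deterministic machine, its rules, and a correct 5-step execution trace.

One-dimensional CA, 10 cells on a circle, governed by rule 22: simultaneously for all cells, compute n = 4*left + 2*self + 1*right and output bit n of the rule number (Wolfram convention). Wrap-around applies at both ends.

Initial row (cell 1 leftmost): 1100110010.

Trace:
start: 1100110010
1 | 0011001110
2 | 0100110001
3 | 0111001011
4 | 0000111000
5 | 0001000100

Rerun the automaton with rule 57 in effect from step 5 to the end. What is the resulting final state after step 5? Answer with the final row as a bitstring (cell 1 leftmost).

(re-executing step 5 under rule 57; state before step 5: 0000111000)
5 | 1110100111

1110100111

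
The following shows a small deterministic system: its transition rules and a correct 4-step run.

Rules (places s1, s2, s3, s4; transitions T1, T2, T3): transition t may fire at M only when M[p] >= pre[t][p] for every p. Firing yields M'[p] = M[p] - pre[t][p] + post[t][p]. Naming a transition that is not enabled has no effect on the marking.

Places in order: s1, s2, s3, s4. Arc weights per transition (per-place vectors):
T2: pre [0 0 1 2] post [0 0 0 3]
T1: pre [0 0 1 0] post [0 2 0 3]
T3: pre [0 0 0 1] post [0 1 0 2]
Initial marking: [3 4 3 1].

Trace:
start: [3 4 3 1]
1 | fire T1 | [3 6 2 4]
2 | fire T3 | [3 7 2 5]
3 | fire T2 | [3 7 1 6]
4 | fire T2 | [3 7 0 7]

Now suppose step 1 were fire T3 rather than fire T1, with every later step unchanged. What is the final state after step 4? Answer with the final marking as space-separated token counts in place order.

(re-executing from step 1 with the substitution; state before step 1: [3 4 3 1])
1 | fire T3 | [3 5 3 2]
2 | fire T3 | [3 6 3 3]
3 | fire T2 | [3 6 2 4]
4 | fire T2 | [3 6 1 5]

3 6 1 5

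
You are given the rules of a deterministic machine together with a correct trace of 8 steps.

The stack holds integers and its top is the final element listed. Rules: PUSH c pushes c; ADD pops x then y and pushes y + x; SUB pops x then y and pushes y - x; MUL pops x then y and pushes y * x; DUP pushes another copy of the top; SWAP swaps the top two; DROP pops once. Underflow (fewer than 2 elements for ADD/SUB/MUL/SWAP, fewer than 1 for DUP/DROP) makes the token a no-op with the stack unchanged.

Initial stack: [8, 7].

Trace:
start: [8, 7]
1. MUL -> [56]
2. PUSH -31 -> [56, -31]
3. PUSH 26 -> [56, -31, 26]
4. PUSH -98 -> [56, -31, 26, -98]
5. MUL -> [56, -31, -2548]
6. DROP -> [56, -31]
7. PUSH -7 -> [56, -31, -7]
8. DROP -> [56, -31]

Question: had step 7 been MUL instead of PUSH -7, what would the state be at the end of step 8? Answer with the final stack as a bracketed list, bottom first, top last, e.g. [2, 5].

[]

(re-executing from step 7 with the substitution; state before step 7: [56, -31])
7. MUL -> [-1736]
8. DROP -> []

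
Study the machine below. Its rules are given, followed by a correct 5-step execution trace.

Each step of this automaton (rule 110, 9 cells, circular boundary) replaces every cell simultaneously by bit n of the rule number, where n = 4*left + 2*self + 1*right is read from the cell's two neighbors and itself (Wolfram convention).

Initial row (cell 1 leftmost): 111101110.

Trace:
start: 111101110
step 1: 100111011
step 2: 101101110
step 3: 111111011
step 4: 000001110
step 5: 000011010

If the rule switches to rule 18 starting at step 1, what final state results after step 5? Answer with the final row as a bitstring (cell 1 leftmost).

000000000

(re-executing steps 1..5 under rule 18; state before step 1: 111101110)
step 1: 000000000
step 2: 000000000
step 3: 000000000
step 4: 000000000
step 5: 000000000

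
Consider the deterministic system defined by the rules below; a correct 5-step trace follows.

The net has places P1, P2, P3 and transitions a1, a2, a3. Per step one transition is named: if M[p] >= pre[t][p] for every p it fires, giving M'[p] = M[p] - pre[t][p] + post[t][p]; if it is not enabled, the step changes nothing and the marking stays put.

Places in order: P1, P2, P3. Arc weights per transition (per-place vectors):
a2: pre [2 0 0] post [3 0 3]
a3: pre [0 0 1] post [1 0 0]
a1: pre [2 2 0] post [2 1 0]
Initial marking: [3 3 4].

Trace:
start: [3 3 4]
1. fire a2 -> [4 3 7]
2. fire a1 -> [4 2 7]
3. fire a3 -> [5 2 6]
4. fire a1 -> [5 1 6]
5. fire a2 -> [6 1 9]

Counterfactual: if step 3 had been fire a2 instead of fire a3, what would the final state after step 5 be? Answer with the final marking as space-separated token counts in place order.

(re-executing from step 3 with the substitution; state before step 3: [4 2 7])
3. fire a2 -> [5 2 10]
4. fire a1 -> [5 1 10]
5. fire a2 -> [6 1 13]

6 1 13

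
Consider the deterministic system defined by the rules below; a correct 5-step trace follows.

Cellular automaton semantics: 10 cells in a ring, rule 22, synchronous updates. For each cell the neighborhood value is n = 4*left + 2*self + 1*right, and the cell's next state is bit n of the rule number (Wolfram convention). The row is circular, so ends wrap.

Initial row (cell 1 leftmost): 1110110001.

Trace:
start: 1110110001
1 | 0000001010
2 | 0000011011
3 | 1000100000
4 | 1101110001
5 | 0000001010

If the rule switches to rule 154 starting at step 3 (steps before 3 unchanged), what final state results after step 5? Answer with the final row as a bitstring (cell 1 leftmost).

1001001010

(re-executing steps 3..5 under rule 154; state before step 3: 0000011011)
3 | 1000110010
4 | 0101101100
5 | 1001001010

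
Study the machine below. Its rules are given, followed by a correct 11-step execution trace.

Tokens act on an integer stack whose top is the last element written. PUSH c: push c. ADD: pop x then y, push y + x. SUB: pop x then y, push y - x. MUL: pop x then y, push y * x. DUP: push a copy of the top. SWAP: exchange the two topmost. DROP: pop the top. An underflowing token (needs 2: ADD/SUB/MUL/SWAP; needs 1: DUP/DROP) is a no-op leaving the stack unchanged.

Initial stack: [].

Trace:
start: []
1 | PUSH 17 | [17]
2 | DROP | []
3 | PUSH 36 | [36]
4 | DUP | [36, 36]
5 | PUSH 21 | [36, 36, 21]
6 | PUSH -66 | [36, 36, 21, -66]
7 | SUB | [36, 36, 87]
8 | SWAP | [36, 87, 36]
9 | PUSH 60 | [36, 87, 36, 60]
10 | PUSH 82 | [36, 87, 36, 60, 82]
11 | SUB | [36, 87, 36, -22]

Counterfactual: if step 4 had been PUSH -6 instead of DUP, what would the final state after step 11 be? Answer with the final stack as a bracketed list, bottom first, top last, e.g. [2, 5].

[36, 87, -6, -22]

(re-executing from step 4 with the substitution; state before step 4: [36])
4 | PUSH -6 | [36, -6]
5 | PUSH 21 | [36, -6, 21]
6 | PUSH -66 | [36, -6, 21, -66]
7 | SUB | [36, -6, 87]
8 | SWAP | [36, 87, -6]
9 | PUSH 60 | [36, 87, -6, 60]
10 | PUSH 82 | [36, 87, -6, 60, 82]
11 | SUB | [36, 87, -6, -22]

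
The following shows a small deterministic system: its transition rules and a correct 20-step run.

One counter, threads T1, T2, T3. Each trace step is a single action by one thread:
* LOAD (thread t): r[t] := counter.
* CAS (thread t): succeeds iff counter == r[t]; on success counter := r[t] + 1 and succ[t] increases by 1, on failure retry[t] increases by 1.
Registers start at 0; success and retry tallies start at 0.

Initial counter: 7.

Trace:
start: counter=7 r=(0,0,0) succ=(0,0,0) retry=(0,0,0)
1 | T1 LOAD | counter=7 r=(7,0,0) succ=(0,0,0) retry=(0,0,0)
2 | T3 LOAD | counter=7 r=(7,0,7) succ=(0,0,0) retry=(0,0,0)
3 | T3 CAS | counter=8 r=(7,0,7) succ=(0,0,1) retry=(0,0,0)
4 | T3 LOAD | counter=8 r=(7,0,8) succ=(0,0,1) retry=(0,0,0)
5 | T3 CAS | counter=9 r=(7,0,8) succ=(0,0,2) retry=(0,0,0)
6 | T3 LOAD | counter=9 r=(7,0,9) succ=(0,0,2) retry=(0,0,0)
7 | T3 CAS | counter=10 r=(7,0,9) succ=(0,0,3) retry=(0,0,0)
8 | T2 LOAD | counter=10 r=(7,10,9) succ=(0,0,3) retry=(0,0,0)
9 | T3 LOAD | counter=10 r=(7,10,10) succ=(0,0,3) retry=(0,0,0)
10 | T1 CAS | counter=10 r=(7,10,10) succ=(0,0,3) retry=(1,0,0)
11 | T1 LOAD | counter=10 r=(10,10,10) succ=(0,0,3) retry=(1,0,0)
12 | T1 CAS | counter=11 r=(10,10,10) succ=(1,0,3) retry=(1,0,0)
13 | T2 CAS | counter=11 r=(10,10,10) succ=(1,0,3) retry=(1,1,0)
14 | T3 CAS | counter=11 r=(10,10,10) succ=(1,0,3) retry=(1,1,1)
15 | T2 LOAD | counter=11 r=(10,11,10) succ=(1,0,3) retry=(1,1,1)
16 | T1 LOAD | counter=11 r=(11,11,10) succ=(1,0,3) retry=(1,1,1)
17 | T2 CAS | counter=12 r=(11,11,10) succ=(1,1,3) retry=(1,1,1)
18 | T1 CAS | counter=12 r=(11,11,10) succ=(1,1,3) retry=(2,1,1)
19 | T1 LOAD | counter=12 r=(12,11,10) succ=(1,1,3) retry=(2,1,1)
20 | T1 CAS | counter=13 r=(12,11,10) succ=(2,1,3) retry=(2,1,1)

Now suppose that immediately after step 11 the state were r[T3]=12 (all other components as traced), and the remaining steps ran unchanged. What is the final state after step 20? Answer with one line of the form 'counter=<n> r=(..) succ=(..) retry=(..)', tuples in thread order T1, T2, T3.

counter=13 r=(12,11,12) succ=(2,1,3) retry=(2,1,1)

state after step 11 := counter=10 r=(10,10,12) succ=(0,0,3) retry=(1,0,0)
12 | T1 CAS | counter=11 r=(10,10,12) succ=(1,0,3) retry=(1,0,0)
13 | T2 CAS | counter=11 r=(10,10,12) succ=(1,0,3) retry=(1,1,0)
14 | T3 CAS | counter=11 r=(10,10,12) succ=(1,0,3) retry=(1,1,1)
15 | T2 LOAD | counter=11 r=(10,11,12) succ=(1,0,3) retry=(1,1,1)
16 | T1 LOAD | counter=11 r=(11,11,12) succ=(1,0,3) retry=(1,1,1)
17 | T2 CAS | counter=12 r=(11,11,12) succ=(1,1,3) retry=(1,1,1)
18 | T1 CAS | counter=12 r=(11,11,12) succ=(1,1,3) retry=(2,1,1)
19 | T1 LOAD | counter=12 r=(12,11,12) succ=(1,1,3) retry=(2,1,1)
20 | T1 CAS | counter=13 r=(12,11,12) succ=(2,1,3) retry=(2,1,1)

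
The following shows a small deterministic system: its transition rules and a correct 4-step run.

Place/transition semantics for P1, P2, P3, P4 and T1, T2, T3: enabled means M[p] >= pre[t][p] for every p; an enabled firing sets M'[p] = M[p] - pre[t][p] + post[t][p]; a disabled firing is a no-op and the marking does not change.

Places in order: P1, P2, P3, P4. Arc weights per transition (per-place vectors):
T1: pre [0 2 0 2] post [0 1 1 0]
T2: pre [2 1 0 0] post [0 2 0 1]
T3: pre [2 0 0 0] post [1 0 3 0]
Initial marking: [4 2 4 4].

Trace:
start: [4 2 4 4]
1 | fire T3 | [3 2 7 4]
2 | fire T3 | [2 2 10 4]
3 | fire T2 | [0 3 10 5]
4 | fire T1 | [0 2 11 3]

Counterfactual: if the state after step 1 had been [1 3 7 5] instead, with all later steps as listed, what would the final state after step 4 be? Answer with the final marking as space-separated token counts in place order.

state after step 1 := [1 3 7 5]
2 | fire T3 | [1 3 7 5]
3 | fire T2 | [1 3 7 5]
4 | fire T1 | [1 2 8 3]

1 2 8 3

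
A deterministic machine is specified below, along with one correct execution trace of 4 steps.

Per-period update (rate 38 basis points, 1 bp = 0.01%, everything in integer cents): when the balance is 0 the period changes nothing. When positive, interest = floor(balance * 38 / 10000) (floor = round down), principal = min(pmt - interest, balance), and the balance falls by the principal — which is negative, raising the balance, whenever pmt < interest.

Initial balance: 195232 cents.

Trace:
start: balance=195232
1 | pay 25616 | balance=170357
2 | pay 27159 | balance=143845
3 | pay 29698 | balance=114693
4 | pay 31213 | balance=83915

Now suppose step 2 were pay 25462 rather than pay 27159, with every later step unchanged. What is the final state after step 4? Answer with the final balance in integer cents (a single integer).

(re-executing from step 2 with the substitution; state before step 2: balance=170357)
2 | pay 25462 | balance=145542
3 | pay 29698 | balance=116397
4 | pay 31213 | balance=85626

85626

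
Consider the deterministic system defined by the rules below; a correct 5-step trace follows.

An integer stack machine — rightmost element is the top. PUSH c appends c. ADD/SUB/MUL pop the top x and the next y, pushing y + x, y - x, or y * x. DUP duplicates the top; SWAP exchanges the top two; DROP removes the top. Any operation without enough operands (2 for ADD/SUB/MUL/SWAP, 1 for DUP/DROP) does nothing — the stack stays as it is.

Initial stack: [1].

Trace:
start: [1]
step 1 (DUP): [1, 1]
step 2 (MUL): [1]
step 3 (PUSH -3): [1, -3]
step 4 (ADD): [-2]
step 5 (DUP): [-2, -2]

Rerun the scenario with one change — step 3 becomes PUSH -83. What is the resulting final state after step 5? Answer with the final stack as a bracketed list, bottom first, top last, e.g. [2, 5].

[-82, -82]

(re-executing from step 3 with the substitution; state before step 3: [1])
step 3 (PUSH -83): [1, -83]
step 4 (ADD): [-82]
step 5 (DUP): [-82, -82]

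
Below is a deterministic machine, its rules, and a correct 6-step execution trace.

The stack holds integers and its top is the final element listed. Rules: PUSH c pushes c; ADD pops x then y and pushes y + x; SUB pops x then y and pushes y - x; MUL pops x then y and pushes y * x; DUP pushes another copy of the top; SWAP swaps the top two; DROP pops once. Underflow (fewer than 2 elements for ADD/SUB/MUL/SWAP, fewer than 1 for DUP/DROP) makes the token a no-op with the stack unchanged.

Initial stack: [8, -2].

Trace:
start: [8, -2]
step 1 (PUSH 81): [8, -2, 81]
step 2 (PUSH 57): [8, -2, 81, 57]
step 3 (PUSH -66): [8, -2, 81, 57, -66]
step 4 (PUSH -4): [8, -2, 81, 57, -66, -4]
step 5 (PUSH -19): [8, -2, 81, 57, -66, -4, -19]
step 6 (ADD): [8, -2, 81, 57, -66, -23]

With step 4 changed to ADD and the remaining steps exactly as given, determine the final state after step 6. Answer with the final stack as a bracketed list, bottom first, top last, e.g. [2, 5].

(re-executing from step 4 with the substitution; state before step 4: [8, -2, 81, 57, -66])
step 4 (ADD): [8, -2, 81, -9]
step 5 (PUSH -19): [8, -2, 81, -9, -19]
step 6 (ADD): [8, -2, 81, -28]

[8, -2, 81, -28]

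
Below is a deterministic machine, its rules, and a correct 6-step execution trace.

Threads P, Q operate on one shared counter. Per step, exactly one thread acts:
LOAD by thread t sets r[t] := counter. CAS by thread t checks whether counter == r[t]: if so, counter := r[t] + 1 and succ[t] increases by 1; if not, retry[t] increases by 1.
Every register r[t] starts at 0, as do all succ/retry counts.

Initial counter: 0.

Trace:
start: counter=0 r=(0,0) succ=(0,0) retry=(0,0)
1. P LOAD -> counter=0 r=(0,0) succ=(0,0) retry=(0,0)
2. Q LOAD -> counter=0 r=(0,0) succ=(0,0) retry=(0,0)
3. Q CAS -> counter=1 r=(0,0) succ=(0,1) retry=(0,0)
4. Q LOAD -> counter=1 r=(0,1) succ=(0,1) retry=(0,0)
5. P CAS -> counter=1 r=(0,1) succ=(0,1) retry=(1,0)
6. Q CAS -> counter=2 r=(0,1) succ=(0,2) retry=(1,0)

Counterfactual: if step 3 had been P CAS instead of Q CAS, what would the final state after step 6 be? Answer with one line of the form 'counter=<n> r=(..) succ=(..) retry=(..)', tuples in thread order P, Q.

(re-executing from step 3 with the substitution; state before step 3: counter=0 r=(0,0) succ=(0,0) retry=(0,0))
3. P CAS -> counter=1 r=(0,0) succ=(1,0) retry=(0,0)
4. Q LOAD -> counter=1 r=(0,1) succ=(1,0) retry=(0,0)
5. P CAS -> counter=1 r=(0,1) succ=(1,0) retry=(1,0)
6. Q CAS -> counter=2 r=(0,1) succ=(1,1) retry=(1,0)

counter=2 r=(0,1) succ=(1,1) retry=(1,0)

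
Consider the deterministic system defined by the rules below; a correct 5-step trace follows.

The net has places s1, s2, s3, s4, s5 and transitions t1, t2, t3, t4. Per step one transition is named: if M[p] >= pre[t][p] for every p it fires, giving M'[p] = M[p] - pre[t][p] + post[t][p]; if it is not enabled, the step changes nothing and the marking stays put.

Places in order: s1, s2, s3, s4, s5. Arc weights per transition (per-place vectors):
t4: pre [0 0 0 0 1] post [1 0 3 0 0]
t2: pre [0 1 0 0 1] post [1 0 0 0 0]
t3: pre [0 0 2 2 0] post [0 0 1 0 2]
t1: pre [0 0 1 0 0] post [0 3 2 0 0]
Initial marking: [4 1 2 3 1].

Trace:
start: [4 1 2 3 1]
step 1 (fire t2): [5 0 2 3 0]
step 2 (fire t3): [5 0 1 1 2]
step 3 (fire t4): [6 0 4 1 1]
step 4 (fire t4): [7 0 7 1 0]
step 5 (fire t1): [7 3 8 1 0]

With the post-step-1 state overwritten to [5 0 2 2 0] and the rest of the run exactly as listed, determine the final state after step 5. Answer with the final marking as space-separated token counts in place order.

7 3 8 0 0

state after step 1 := [5 0 2 2 0]
step 2 (fire t3): [5 0 1 0 2]
step 3 (fire t4): [6 0 4 0 1]
step 4 (fire t4): [7 0 7 0 0]
step 5 (fire t1): [7 3 8 0 0]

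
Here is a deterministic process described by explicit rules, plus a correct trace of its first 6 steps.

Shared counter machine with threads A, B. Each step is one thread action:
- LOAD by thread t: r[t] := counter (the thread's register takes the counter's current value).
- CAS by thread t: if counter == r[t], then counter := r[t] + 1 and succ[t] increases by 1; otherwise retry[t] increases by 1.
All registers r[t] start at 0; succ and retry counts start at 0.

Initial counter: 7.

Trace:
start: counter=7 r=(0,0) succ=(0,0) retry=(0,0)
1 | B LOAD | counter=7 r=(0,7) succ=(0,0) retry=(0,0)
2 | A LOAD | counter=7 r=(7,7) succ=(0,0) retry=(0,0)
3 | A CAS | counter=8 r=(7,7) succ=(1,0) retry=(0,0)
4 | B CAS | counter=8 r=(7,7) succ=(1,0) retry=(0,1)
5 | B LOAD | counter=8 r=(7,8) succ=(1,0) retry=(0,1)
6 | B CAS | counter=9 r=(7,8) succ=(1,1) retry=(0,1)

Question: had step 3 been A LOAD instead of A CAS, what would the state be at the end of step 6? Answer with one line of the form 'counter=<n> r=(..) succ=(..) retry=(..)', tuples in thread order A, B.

counter=9 r=(7,8) succ=(0,2) retry=(0,0)

(re-executing from step 3 with the substitution; state before step 3: counter=7 r=(7,7) succ=(0,0) retry=(0,0))
3 | A LOAD | counter=7 r=(7,7) succ=(0,0) retry=(0,0)
4 | B CAS | counter=8 r=(7,7) succ=(0,1) retry=(0,0)
5 | B LOAD | counter=8 r=(7,8) succ=(0,1) retry=(0,0)
6 | B CAS | counter=9 r=(7,8) succ=(0,2) retry=(0,0)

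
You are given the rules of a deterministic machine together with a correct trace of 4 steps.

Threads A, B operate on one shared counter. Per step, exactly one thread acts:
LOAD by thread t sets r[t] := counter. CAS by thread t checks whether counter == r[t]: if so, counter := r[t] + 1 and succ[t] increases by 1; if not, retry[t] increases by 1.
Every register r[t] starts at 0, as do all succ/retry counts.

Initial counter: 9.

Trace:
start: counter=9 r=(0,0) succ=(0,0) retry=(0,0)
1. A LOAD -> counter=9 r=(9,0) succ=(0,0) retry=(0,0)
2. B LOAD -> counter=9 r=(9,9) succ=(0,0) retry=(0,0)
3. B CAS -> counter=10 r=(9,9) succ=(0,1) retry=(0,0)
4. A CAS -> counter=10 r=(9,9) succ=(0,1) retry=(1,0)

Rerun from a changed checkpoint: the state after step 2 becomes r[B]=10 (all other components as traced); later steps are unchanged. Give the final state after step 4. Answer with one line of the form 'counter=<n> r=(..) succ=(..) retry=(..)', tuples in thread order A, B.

state after step 2 := counter=9 r=(9,10) succ=(0,0) retry=(0,0)
3. B CAS -> counter=9 r=(9,10) succ=(0,0) retry=(0,1)
4. A CAS -> counter=10 r=(9,10) succ=(1,0) retry=(0,1)

counter=10 r=(9,10) succ=(1,0) retry=(0,1)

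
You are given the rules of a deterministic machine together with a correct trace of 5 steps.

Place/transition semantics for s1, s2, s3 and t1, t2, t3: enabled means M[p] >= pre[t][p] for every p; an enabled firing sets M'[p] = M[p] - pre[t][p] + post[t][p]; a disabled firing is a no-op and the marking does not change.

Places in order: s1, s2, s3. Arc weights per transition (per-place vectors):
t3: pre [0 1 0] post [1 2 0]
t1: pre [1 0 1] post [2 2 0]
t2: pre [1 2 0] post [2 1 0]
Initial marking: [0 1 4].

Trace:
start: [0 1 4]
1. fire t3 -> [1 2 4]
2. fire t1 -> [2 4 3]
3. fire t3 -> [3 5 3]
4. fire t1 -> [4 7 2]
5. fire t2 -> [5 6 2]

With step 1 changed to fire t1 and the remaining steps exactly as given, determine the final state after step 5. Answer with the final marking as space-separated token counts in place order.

(re-executing from step 1 with the substitution; state before step 1: [0 1 4])
1. fire t1 -> [0 1 4]
2. fire t1 -> [0 1 4]
3. fire t3 -> [1 2 4]
4. fire t1 -> [2 4 3]
5. fire t2 -> [3 3 3]

3 3 3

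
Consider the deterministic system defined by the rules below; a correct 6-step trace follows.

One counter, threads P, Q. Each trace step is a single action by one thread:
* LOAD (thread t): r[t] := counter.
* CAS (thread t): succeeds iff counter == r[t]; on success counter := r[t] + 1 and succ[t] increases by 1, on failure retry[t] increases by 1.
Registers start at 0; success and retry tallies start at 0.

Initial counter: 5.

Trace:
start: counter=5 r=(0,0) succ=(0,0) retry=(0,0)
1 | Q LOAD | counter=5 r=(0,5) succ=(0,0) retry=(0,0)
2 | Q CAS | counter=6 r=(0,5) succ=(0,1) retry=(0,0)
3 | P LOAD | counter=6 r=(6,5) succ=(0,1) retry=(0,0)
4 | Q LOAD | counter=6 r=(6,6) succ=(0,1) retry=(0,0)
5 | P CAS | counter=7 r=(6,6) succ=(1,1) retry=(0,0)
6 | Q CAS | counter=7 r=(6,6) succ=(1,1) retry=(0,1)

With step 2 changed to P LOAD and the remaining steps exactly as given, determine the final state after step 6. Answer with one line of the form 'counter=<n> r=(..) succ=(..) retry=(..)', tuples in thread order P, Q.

counter=6 r=(5,5) succ=(1,0) retry=(0,1)

(re-executing from step 2 with the substitution; state before step 2: counter=5 r=(0,5) succ=(0,0) retry=(0,0))
2 | P LOAD | counter=5 r=(5,5) succ=(0,0) retry=(0,0)
3 | P LOAD | counter=5 r=(5,5) succ=(0,0) retry=(0,0)
4 | Q LOAD | counter=5 r=(5,5) succ=(0,0) retry=(0,0)
5 | P CAS | counter=6 r=(5,5) succ=(1,0) retry=(0,0)
6 | Q CAS | counter=6 r=(5,5) succ=(1,0) retry=(0,1)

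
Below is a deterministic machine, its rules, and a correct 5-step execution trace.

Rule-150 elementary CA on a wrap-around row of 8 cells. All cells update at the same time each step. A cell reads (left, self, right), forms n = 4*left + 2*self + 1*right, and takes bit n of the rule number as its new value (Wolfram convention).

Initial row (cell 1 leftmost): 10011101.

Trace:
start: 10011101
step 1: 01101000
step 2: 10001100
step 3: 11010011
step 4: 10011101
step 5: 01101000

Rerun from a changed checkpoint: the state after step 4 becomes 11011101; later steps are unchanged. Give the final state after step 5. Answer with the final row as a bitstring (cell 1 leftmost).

state after step 4 := 11011101
step 5: 10001000

10001000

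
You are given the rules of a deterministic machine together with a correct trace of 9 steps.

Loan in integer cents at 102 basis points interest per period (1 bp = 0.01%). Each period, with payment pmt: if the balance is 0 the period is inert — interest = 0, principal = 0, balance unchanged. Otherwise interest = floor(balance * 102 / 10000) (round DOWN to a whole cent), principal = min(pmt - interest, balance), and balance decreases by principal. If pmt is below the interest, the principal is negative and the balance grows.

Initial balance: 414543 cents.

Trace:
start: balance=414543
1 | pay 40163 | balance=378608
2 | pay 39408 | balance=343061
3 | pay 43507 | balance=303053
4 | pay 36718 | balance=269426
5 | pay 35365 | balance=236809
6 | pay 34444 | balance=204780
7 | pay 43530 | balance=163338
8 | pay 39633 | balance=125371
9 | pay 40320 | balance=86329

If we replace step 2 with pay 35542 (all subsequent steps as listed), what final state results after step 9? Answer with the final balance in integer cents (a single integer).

(re-executing from step 2 with the substitution; state before step 2: balance=378608)
2 | pay 35542 | balance=346927
3 | pay 43507 | balance=306958
4 | pay 36718 | balance=273370
5 | pay 35365 | balance=240793
6 | pay 34444 | balance=208805
7 | pay 43530 | balance=167404
8 | pay 39633 | balance=129478
9 | pay 40320 | balance=90478

90478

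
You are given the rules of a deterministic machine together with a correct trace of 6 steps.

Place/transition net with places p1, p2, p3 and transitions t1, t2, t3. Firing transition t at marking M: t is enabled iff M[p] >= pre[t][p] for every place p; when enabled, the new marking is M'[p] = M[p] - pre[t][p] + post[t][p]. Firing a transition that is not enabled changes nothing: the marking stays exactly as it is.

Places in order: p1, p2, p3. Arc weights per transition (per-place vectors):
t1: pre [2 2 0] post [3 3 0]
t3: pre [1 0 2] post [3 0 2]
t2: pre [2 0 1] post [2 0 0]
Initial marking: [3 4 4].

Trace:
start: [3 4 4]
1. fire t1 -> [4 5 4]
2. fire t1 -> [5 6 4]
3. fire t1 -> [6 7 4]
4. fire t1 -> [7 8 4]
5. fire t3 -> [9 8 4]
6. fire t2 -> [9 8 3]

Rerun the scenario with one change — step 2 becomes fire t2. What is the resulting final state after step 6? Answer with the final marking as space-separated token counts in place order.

8 7 2

(re-executing from step 2 with the substitution; state before step 2: [4 5 4])
2. fire t2 -> [4 5 3]
3. fire t1 -> [5 6 3]
4. fire t1 -> [6 7 3]
5. fire t3 -> [8 7 3]
6. fire t2 -> [8 7 2]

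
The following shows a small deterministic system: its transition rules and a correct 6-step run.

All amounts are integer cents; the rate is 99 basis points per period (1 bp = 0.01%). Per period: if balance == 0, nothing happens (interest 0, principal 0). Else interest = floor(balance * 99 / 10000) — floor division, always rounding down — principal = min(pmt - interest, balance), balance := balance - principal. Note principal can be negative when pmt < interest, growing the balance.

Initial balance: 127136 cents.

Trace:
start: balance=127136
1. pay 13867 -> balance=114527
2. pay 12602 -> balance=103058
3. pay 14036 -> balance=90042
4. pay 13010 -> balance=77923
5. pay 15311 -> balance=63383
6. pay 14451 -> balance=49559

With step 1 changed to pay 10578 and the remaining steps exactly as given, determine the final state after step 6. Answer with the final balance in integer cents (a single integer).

53014

(re-executing from step 1 with the substitution; state before step 1: balance=127136)
1. pay 10578 -> balance=117816
2. pay 12602 -> balance=106380
3. pay 14036 -> balance=93397
4. pay 13010 -> balance=81311
5. pay 15311 -> balance=66804
6. pay 14451 -> balance=53014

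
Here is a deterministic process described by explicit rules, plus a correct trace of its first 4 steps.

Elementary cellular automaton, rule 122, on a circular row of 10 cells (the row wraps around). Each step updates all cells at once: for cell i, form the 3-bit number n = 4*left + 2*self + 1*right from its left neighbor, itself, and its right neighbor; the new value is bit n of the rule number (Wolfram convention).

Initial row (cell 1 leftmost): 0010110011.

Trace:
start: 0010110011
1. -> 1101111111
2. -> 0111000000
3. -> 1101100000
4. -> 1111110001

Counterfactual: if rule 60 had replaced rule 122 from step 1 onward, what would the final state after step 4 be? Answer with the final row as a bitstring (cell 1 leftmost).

(re-executing steps 1..4 under rule 60; state before step 1: 0010110011)
1. -> 1011101010
2. -> 1110011111
3. -> 0001010000
4. -> 0001111000

0001111000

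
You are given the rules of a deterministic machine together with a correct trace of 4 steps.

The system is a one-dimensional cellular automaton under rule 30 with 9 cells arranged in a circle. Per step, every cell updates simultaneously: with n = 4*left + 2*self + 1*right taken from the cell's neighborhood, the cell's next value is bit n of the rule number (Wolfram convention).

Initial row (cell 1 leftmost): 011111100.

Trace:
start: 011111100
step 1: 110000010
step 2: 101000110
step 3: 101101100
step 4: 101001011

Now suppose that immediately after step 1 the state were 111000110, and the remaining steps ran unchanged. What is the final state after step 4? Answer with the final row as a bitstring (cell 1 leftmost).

000001010

state after step 1 := 111000110
step 2: 100101100
step 3: 111101011
step 4: 000001010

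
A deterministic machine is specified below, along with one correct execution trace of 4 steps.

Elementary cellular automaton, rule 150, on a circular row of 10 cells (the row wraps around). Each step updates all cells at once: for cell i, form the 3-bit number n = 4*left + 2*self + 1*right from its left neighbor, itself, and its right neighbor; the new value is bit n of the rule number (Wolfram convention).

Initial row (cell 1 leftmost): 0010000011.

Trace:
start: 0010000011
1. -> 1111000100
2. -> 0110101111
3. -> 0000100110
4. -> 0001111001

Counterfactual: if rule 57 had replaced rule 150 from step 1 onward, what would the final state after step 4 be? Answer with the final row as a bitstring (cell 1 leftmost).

0101101001

(re-executing steps 1..4 under rule 57; state before step 1: 0010000011)
1. -> 1001111010
2. -> 0101000101
3. -> 1010110010
4. -> 0101101001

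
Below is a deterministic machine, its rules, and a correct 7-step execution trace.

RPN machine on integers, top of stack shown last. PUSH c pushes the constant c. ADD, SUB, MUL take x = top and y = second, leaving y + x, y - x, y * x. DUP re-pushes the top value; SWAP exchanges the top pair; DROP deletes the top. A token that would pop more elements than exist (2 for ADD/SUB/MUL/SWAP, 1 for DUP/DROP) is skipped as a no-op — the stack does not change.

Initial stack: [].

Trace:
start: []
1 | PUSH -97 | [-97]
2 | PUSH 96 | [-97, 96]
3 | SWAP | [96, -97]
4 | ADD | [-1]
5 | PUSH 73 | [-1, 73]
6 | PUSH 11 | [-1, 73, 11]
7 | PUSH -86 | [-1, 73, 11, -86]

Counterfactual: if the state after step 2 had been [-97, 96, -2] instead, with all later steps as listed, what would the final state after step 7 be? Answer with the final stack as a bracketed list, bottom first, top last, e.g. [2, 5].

[-97, 94, 73, 11, -86]

state after step 2 := [-97, 96, -2]
3 | SWAP | [-97, -2, 96]
4 | ADD | [-97, 94]
5 | PUSH 73 | [-97, 94, 73]
6 | PUSH 11 | [-97, 94, 73, 11]
7 | PUSH -86 | [-97, 94, 73, 11, -86]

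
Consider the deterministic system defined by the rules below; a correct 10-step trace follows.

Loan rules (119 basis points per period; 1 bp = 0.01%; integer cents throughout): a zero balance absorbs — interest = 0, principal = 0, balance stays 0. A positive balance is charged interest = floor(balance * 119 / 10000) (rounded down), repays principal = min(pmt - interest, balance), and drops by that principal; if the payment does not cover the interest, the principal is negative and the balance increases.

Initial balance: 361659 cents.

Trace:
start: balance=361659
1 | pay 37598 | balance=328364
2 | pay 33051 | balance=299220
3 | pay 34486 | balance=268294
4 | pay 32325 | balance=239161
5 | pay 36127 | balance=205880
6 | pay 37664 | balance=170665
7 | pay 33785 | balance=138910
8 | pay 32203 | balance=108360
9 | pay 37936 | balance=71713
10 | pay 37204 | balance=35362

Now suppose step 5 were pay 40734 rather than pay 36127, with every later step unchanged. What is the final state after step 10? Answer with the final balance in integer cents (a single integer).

(re-executing from step 5 with the substitution; state before step 5: balance=239161)
5 | pay 40734 | balance=201273
6 | pay 37664 | balance=166004
7 | pay 33785 | balance=134194
8 | pay 32203 | balance=103587
9 | pay 37936 | balance=66883
10 | pay 37204 | balance=30474

30474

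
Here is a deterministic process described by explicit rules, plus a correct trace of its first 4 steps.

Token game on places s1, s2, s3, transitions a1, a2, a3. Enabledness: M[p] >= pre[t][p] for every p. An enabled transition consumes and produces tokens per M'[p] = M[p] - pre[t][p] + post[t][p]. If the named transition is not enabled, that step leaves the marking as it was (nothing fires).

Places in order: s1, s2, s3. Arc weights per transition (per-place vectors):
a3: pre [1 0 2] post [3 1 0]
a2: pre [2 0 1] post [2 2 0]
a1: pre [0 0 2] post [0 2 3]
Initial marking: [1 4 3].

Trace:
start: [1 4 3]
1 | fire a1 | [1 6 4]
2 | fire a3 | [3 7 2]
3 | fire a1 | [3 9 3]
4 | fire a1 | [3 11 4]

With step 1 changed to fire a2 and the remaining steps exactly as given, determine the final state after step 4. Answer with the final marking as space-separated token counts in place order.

3 5 1

(re-executing from step 1 with the substitution; state before step 1: [1 4 3])
1 | fire a2 | [1 4 3]
2 | fire a3 | [3 5 1]
3 | fire a1 | [3 5 1]
4 | fire a1 | [3 5 1]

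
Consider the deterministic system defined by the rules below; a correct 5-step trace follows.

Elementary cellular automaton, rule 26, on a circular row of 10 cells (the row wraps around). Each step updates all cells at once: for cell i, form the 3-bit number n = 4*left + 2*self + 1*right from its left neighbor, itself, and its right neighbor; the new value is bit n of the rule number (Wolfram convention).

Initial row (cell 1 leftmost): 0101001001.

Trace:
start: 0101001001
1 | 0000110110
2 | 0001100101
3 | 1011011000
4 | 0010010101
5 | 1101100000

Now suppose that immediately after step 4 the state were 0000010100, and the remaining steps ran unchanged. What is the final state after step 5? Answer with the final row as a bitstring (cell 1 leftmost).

state after step 4 := 0000010100
5 | 0000100010

0000100010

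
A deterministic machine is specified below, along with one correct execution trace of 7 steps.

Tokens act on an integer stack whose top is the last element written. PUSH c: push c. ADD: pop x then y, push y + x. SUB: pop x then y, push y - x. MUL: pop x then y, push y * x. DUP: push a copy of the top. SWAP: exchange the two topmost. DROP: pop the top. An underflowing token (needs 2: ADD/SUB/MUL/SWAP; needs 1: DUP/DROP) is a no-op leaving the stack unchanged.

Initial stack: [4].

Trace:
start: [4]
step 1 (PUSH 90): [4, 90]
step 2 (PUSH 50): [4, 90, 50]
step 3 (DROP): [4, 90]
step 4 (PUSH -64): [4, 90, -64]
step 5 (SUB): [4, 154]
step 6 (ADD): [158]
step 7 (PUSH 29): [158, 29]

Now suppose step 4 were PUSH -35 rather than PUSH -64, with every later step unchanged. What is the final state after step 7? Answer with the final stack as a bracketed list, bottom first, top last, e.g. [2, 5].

[129, 29]

(re-executing from step 4 with the substitution; state before step 4: [4, 90])
step 4 (PUSH -35): [4, 90, -35]
step 5 (SUB): [4, 125]
step 6 (ADD): [129]
step 7 (PUSH 29): [129, 29]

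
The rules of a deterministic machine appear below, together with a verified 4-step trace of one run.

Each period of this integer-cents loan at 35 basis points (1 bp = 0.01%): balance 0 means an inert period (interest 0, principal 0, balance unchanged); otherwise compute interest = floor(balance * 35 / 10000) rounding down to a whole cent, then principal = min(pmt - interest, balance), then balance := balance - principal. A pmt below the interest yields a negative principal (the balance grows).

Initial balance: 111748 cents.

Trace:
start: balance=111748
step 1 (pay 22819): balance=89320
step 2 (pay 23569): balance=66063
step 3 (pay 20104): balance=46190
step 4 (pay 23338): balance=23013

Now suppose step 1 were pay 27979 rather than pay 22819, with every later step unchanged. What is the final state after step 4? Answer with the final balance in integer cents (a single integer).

17799

(re-executing from step 1 with the substitution; state before step 1: balance=111748)
step 1 (pay 27979): balance=84160
step 2 (pay 23569): balance=60885
step 3 (pay 20104): balance=40994
step 4 (pay 23338): balance=17799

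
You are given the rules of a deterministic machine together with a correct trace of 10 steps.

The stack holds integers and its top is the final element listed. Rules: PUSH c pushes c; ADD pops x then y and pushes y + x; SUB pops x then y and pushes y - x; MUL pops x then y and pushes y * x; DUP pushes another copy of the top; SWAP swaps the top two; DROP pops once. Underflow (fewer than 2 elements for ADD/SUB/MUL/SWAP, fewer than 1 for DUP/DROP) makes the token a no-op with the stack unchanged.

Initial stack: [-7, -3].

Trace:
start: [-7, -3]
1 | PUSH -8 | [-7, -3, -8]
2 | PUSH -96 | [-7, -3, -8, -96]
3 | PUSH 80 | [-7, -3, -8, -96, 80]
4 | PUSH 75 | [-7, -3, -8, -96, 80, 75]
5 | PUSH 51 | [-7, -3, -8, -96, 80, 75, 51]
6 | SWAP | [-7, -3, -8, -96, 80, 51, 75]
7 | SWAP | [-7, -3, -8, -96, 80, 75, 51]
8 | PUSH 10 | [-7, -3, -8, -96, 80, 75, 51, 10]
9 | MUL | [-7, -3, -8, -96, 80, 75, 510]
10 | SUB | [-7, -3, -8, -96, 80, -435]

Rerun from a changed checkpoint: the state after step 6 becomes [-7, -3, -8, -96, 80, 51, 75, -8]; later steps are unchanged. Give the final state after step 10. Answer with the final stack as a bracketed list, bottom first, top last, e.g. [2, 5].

[-7, -3, -8, -96, 80, 51, -758]

state after step 6 := [-7, -3, -8, -96, 80, 51, 75, -8]
7 | SWAP | [-7, -3, -8, -96, 80, 51, -8, 75]
8 | PUSH 10 | [-7, -3, -8, -96, 80, 51, -8, 75, 10]
9 | MUL | [-7, -3, -8, -96, 80, 51, -8, 750]
10 | SUB | [-7, -3, -8, -96, 80, 51, -758]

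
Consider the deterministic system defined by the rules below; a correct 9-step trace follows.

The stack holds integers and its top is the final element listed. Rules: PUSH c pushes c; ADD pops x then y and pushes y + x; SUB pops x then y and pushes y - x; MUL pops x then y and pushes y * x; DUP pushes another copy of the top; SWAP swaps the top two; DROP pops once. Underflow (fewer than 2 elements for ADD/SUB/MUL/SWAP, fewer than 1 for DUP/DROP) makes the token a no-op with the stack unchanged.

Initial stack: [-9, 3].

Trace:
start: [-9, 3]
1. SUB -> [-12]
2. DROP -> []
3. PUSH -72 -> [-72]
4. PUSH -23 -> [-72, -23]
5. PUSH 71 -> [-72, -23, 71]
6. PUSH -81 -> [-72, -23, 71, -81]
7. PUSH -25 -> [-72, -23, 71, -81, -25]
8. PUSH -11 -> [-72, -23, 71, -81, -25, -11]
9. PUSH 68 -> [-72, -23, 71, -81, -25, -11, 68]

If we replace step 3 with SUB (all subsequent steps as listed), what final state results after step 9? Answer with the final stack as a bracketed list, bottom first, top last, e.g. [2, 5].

[-23, 71, -81, -25, -11, 68]

(re-executing from step 3 with the substitution; state before step 3: [])
3. SUB -> []
4. PUSH -23 -> [-23]
5. PUSH 71 -> [-23, 71]
6. PUSH -81 -> [-23, 71, -81]
7. PUSH -25 -> [-23, 71, -81, -25]
8. PUSH -11 -> [-23, 71, -81, -25, -11]
9. PUSH 68 -> [-23, 71, -81, -25, -11, 68]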